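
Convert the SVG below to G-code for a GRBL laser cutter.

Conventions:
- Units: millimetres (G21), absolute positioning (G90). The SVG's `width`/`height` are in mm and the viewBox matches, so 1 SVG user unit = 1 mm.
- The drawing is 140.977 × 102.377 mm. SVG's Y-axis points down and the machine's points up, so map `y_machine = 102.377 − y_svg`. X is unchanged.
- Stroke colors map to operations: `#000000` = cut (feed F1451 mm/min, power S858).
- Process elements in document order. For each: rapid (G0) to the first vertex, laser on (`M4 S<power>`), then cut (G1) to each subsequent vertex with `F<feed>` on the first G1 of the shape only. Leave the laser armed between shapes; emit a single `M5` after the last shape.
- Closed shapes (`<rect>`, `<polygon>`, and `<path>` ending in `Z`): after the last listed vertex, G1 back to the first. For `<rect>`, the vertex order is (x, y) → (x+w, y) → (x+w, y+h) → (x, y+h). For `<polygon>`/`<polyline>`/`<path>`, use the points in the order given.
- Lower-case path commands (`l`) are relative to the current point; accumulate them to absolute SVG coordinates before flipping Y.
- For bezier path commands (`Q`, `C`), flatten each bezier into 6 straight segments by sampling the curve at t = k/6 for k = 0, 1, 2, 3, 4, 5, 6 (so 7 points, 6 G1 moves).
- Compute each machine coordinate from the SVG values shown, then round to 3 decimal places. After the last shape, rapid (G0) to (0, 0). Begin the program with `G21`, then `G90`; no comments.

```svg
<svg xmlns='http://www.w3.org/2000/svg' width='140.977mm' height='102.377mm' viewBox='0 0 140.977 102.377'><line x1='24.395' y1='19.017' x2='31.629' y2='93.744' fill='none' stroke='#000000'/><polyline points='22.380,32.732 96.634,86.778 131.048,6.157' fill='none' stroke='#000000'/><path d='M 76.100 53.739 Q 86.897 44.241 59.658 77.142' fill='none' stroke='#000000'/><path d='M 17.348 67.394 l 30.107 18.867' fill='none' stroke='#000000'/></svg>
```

1 u = 1 mm; y_m = 102.377 − y.

[1] `<line>` line segment, #000000→cut S858 F1451: (24.395,83.360) → (31.629,8.633)

[2] `<polyline>` open polyline, #000000→cut S858 F1451: (22.380,69.645) → (96.634,15.599) → (131.048,96.220)

[3] `<path>` quadratic bezier, #000000→cut S858 F1451: (76.100,48.638) → (78.642,50.626) → (79.072,50.259) → (77.388,47.536) → (73.591,42.458) → (67.681,35.024) → (59.658,25.235)

[4] `<path>` line segment, #000000→cut S858 F1451: (17.348,34.983) → (47.455,16.116)

G21
G90
G0 X24.395 Y83.360
M4 S858
G1 X31.629 Y8.633 F1451
G0 X22.380 Y69.645
M4 S858
G1 X96.634 Y15.599 F1451
G1 X131.048 Y96.220
G0 X76.100 Y48.638
M4 S858
G1 X78.642 Y50.626 F1451
G1 X79.072 Y50.259
G1 X77.388 Y47.536
G1 X73.591 Y42.458
G1 X67.681 Y35.024
G1 X59.658 Y25.235
G0 X17.348 Y34.983
M4 S858
G1 X47.455 Y16.116 F1451
M5
G0 X0.000 Y0.000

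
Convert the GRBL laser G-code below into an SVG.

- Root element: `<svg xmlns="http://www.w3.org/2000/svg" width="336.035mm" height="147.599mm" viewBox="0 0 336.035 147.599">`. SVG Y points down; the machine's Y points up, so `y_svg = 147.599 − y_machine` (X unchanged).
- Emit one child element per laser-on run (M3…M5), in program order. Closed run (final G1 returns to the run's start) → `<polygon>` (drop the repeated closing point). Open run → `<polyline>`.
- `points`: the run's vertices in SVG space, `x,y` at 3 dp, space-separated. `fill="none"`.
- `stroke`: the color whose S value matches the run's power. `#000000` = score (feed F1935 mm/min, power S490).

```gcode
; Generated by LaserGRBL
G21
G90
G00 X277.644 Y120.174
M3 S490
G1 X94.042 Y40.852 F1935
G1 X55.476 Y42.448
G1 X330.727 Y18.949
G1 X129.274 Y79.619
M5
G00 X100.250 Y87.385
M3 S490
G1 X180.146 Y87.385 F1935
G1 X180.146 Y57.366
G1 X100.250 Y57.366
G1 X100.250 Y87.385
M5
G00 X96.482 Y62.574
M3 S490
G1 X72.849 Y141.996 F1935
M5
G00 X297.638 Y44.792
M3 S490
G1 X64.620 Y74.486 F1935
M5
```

Each laser-on run becomes one SVG element. Flip Y back into SVG space with y_svg = 147.599 − y_machine. Every run uses S490, so all elements get stroke `#000000` (score).

Run 1: The run is open, so emit a `<polyline>` with points (Y-flipped): 277.644,27.425 94.042,106.747 55.476,105.151 330.727,128.650 129.274,67.980.

Run 2: The run returns to its start, so emit a `<polygon>` with points (Y-flipped): 100.250,60.214 180.146,60.214 180.146,90.233 100.250,90.233.

Run 3: The run is open, so emit a `<polyline>` with points (Y-flipped): 96.482,85.025 72.849,5.603.

Run 4: The run is open, so emit a `<polyline>` with points (Y-flipped): 297.638,102.807 64.620,73.113.

<svg xmlns="http://www.w3.org/2000/svg" width="336.035mm" height="147.599mm" viewBox="0 0 336.035 147.599">
  <polyline points="277.644,27.425 94.042,106.747 55.476,105.151 330.727,128.650 129.274,67.980" fill="none" stroke="#000000"/>
  <polygon points="100.250,60.214 180.146,60.214 180.146,90.233 100.250,90.233" fill="none" stroke="#000000"/>
  <polyline points="96.482,85.025 72.849,5.603" fill="none" stroke="#000000"/>
  <polyline points="297.638,102.807 64.620,73.113" fill="none" stroke="#000000"/>
</svg>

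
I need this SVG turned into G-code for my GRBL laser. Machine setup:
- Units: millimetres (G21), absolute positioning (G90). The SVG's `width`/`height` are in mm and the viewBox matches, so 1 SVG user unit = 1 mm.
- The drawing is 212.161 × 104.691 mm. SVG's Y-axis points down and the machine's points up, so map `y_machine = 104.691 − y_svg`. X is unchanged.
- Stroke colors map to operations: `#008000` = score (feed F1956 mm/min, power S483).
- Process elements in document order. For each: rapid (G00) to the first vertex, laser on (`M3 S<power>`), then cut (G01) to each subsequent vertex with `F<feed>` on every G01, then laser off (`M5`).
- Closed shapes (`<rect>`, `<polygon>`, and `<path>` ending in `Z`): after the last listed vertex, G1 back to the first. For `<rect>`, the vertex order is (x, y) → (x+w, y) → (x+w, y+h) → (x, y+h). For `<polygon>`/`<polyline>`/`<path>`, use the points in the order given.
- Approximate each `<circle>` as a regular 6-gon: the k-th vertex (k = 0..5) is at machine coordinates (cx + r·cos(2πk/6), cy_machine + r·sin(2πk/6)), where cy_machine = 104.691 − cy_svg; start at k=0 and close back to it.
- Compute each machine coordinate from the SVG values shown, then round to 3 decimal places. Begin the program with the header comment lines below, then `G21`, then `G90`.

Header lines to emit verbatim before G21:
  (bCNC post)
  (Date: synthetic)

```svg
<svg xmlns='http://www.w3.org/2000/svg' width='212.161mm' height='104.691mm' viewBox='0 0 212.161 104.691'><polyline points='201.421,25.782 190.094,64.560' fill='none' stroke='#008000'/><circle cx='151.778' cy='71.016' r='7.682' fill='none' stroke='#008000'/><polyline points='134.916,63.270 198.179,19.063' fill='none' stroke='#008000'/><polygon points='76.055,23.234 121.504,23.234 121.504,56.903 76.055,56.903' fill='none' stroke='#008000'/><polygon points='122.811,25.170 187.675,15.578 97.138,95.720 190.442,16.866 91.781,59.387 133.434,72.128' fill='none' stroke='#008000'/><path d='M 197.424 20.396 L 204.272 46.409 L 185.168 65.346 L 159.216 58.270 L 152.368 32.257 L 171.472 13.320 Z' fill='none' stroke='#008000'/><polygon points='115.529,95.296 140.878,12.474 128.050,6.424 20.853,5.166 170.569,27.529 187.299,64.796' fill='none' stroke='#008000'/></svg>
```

(bCNC post)
(Date: synthetic)
G21
G90
G00 X201.421 Y78.909
M3 S483
G01 X190.094 Y40.131 F1956
M5
G00 X159.460 Y33.675
M3 S483
G01 X155.619 Y40.328 F1956
G01 X147.937 Y40.328 F1956
G01 X144.096 Y33.675 F1956
G01 X147.937 Y27.022 F1956
G01 X155.619 Y27.022 F1956
G01 X159.460 Y33.675 F1956
M5
G00 X134.916 Y41.421
M3 S483
G01 X198.179 Y85.628 F1956
M5
G00 X76.055 Y81.457
M3 S483
G01 X121.504 Y81.457 F1956
G01 X121.504 Y47.788 F1956
G01 X76.055 Y47.788 F1956
G01 X76.055 Y81.457 F1956
M5
G00 X122.811 Y79.521
M3 S483
G01 X187.675 Y89.113 F1956
G01 X97.138 Y8.971 F1956
G01 X190.442 Y87.825 F1956
G01 X91.781 Y45.304 F1956
G01 X133.434 Y32.563 F1956
G01 X122.811 Y79.521 F1956
M5
G00 X197.424 Y84.295
M3 S483
G01 X204.272 Y58.282 F1956
G01 X185.168 Y39.345 F1956
G01 X159.216 Y46.421 F1956
G01 X152.368 Y72.434 F1956
G01 X171.472 Y91.371 F1956
G01 X197.424 Y84.295 F1956
M5
G00 X115.529 Y9.395
M3 S483
G01 X140.878 Y92.217 F1956
G01 X128.050 Y98.267 F1956
G01 X20.853 Y99.525 F1956
G01 X170.569 Y77.162 F1956
G01 X187.299 Y39.895 F1956
G01 X115.529 Y9.395 F1956
M5

1 u = 1 mm; y_m = 104.691 − y.

[1] `<polyline>` line segment, #008000→score S483 F1956: (201.421,78.909) → (190.094,40.131)

[2] `<circle>` circle, #008000→score S483 F1956: (159.460,33.675) → (155.619,40.328) → (147.937,40.328) → (144.096,33.675) → (147.937,27.022) → (155.619,27.022) → (159.460,33.675) (closed)

[3] `<polyline>` line segment, #008000→score S483 F1956: (134.916,41.421) → (198.179,85.628)

[4] `<polygon>` rectangle, #008000→score S483 F1956: (76.055,81.457) → (121.504,81.457) → (121.504,47.788) → (76.055,47.788) → (76.055,81.457) (closed)

[5] `<polygon>` closed polygon, #008000→score S483 F1956: (122.811,79.521) → (187.675,89.113) → (97.138,8.971) → (190.442,87.825) → (91.781,45.304) → (133.434,32.563) → (122.811,79.521) (closed)

[6] `<path>` regular polygon, #008000→score S483 F1956: (197.424,84.295) → (204.272,58.282) → (185.168,39.345) → (159.216,46.421) → (152.368,72.434) → (171.472,91.371) → (197.424,84.295) (closed)

[7] `<polygon>` closed polygon, #008000→score S483 F1956: (115.529,9.395) → (140.878,92.217) → (128.050,98.267) → (20.853,99.525) → (170.569,77.162) → (187.299,39.895) → (115.529,9.395) (closed)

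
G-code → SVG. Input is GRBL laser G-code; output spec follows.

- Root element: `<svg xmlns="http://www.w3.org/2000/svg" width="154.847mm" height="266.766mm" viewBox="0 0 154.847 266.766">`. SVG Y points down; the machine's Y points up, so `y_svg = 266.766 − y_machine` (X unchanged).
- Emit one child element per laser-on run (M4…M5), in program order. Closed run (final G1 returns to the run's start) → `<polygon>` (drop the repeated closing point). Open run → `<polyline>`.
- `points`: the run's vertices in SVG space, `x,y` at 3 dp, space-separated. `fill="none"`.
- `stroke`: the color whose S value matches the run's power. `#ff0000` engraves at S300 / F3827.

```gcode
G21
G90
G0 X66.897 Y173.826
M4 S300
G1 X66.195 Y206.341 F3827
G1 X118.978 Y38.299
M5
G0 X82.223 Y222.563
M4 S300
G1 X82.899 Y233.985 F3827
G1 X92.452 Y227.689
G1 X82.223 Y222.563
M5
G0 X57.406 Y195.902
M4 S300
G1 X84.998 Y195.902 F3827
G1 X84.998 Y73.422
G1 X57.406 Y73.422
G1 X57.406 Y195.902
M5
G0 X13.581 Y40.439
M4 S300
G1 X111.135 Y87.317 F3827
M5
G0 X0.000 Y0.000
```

<svg xmlns="http://www.w3.org/2000/svg" width="154.847mm" height="266.766mm" viewBox="0 0 154.847 266.766">
  <polyline points="66.897,92.940 66.195,60.425 118.978,228.467" fill="none" stroke="#ff0000"/>
  <polygon points="82.223,44.203 82.899,32.781 92.452,39.077" fill="none" stroke="#ff0000"/>
  <polygon points="57.406,70.864 84.998,70.864 84.998,193.344 57.406,193.344" fill="none" stroke="#ff0000"/>
  <polyline points="13.581,226.327 111.135,179.449" fill="none" stroke="#ff0000"/>
</svg>

y_svg = 266.766 − y_m. Every run uses S300, so all elements get stroke `#ff0000` (engrave).

[1] open run; points: 66.897,92.940 66.195,60.425 118.978,228.467

[2] closed run; points: 82.223,44.203 82.899,32.781 92.452,39.077

[3] closed run; points: 57.406,70.864 84.998,70.864 84.998,193.344 57.406,193.344

[4] open run; points: 13.581,226.327 111.135,179.449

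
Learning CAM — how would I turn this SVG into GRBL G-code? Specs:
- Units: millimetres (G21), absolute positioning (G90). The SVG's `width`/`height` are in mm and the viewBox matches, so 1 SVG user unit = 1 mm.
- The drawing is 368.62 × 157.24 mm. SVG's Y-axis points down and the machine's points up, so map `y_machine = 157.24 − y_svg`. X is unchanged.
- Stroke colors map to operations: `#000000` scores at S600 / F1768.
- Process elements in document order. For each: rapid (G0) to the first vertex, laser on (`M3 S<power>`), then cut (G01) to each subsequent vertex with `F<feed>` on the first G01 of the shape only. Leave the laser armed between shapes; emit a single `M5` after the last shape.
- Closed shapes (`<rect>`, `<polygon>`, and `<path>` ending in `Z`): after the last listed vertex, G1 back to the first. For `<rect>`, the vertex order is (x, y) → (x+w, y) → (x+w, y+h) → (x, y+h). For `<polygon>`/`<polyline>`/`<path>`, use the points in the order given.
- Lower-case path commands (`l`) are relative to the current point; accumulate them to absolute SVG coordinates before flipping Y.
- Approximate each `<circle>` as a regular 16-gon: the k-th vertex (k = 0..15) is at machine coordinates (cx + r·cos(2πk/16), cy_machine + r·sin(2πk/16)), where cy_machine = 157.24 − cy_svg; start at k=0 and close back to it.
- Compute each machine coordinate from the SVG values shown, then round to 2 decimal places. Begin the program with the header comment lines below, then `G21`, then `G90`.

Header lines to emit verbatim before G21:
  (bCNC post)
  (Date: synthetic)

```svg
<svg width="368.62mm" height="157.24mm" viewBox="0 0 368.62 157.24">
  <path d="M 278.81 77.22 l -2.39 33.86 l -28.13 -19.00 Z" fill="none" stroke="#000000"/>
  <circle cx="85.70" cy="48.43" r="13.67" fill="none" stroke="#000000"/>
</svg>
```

1 u = 1 mm; y_m = 157.24 − y.

[1] `<path>` regular polygon, #000000→score S600 F1768: (278.81,80.02) → (276.42,46.16) → (248.29,65.16) → (278.81,80.02) (closed)

[2] `<circle>` circle, #000000→score S600 F1768: (99.37,108.81) → (98.33,114.04) → (95.37,118.48) → (90.93,121.44) → (85.70,122.48) → (80.47,121.44) → (76.03,118.48) → (73.07,114.04) → (72.03,108.81) → (73.07,103.58) → (76.03,99.14) → (80.47,96.18) → (85.70,95.14) → (90.93,96.18) → (95.37,99.14) → (98.33,103.58) → (99.37,108.81) (closed)

(bCNC post)
(Date: synthetic)
G21
G90
G0 X278.81 Y80.02
M3 S600
G01 X276.42 Y46.16 F1768
G01 X248.29 Y65.16
G01 X278.81 Y80.02
G0 X99.37 Y108.81
M3 S600
G01 X98.33 Y114.04 F1768
G01 X95.37 Y118.48
G01 X90.93 Y121.44
G01 X85.70 Y122.48
G01 X80.47 Y121.44
G01 X76.03 Y118.48
G01 X73.07 Y114.04
G01 X72.03 Y108.81
G01 X73.07 Y103.58
G01 X76.03 Y99.14
G01 X80.47 Y96.18
G01 X85.70 Y95.14
G01 X90.93 Y96.18
G01 X95.37 Y99.14
G01 X98.33 Y103.58
G01 X99.37 Y108.81
M5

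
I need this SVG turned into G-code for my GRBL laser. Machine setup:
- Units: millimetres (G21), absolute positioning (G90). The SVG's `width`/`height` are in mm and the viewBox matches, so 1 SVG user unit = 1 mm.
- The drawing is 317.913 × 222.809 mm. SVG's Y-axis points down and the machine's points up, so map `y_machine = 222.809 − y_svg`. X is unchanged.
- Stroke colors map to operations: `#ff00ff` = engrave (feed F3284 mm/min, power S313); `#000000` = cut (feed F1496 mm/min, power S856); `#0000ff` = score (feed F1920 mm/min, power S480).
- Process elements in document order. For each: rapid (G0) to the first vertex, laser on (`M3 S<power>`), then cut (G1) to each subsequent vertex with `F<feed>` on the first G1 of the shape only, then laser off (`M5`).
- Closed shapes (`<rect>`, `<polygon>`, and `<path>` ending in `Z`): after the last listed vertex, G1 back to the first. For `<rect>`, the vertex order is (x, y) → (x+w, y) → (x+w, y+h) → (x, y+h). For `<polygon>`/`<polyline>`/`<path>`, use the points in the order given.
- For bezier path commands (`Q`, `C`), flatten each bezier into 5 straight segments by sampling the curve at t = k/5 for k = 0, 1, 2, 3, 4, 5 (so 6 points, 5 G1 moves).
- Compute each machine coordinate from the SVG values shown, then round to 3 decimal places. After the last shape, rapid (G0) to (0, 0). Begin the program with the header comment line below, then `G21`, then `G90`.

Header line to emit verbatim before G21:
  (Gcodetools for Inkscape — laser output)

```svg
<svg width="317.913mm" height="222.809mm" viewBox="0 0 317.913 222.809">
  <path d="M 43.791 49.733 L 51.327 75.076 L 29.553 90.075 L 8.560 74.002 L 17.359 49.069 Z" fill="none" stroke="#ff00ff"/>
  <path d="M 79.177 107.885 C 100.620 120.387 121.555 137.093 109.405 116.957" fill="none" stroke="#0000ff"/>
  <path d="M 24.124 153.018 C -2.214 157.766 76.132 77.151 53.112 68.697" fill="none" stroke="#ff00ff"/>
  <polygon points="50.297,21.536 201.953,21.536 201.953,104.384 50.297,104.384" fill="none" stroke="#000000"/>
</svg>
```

(Gcodetools for Inkscape — laser output)
G21
G90
G0 X43.791 Y173.076
M3 S313
G1 X51.327 Y147.733 F3284
G1 X29.553 Y132.734
G1 X8.560 Y148.807
G1 X17.359 Y173.740
G1 X43.791 Y173.076
M5
G0 X79.177 Y114.924
M3 S480
G1 X91.721 Y107.247 F1920
G1 X102.580 Y100.531
G1 X110.189 Y96.746
G1 X112.985 Y97.863
G1 X109.405 Y105.852
M5
G0 X24.124 Y69.791
M3 S313
G1 X19.235 Y75.926 F3284
G1 X29.580 Y94.986
G1 X45.268 Y119.411
G1 X56.408 Y141.640
G1 X53.112 Y154.112
M5
G0 X50.297 Y201.273
M3 S856
G1 X201.953 Y201.273 F1496
G1 X201.953 Y118.425
G1 X50.297 Y118.425
G1 X50.297 Y201.273
M5
G0 X0.000 Y0.000

viewBox `0 0 317.913 222.809` with mm width/height → 1 unit = 1 mm. Flip: y_m = 222.809 − y_svg.

**Shape 1** — `<path>` regular polygon, stroke `#ff00ff` → engrave (S313, F3284). Machine vertices: (43.791,173.076) → (51.327,147.733) → (29.553,132.734) → (8.560,148.807) → (17.359,173.740) → (43.791,173.076). Closed: final G1 returns to the first vertex.

**Shape 2** — `<path>` cubic bezier, stroke `#0000ff` → score (S480, F1920). Control points (SVG): P0=(79.177,107.885), P1=(100.620,120.387), P2=(121.555,137.093), P3=(109.405,116.957); sampled at t=k/5. Machine vertices: (79.177,114.924) → (91.721,107.247) → (102.580,100.531) → (110.189,96.746) → (112.985,97.863) → (109.405,105.852). Open path.

**Shape 3** — `<path>` cubic bezier, stroke `#ff00ff` → engrave (S313, F3284). Control points (SVG): P0=(24.124,153.018), P1=(-2.214,157.766), P2=(76.132,77.151), P3=(53.112,68.697); sampled at t=k/5. Machine vertices: (24.124,69.791) → (19.235,75.926) → (29.580,94.986) → (45.268,119.411) → (56.408,141.640) → (53.112,154.112). Open path.

**Shape 4** — `<polygon>` rectangle, stroke `#000000` → cut (S856, F1496). Machine vertices: (50.297,201.273) → (201.953,201.273) → (201.953,118.425) → (50.297,118.425) → (50.297,201.273). Closed: final G1 returns to the first vertex.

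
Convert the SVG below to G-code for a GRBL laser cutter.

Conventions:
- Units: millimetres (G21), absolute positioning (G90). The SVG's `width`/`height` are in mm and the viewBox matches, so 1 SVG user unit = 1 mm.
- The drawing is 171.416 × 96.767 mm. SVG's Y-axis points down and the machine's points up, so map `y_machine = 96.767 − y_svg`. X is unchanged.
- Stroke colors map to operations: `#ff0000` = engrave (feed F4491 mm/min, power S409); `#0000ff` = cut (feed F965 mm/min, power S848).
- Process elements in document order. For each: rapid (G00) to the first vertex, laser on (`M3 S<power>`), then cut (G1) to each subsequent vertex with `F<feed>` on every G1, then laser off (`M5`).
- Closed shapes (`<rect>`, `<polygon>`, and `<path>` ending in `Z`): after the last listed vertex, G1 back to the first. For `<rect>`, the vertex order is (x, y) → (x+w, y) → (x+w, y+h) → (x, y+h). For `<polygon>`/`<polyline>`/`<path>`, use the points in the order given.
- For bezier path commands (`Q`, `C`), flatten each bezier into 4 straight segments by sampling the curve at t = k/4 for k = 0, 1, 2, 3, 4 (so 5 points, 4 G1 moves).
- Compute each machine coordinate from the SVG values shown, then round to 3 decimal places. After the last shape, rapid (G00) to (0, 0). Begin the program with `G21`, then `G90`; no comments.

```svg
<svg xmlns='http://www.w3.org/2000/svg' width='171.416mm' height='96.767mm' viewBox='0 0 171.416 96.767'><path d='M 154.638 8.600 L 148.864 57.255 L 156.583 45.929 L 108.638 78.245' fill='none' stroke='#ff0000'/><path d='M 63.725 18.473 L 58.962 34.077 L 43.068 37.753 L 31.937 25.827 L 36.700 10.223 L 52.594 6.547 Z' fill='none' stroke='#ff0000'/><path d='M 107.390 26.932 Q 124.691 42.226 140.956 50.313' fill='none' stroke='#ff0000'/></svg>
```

1 u = 1 mm; y_m = 96.767 − y.

[1] `<path>` open polyline, #ff0000→engrave S409 F4491: (154.638,88.167) → (148.864,39.512) → (156.583,50.838) → (108.638,18.522)

[2] `<path>` regular polygon, #ff0000→engrave S409 F4491: (63.725,78.294) → (58.962,62.690) → (43.068,59.014) → (31.937,70.940) → (36.700,86.544) → (52.594,90.220) → (63.725,78.294) (closed)

[3] `<path>` quadratic bezier, #ff0000→engrave S409 F4491: (107.390,69.835) → (115.976,62.638) → (124.432,56.343) → (132.759,50.948) → (140.956,46.454)

G21
G90
G00 X154.638 Y88.167
M3 S409
G1 X148.864 Y39.512 F4491
G1 X156.583 Y50.838 F4491
G1 X108.638 Y18.522 F4491
M5
G00 X63.725 Y78.294
M3 S409
G1 X58.962 Y62.690 F4491
G1 X43.068 Y59.014 F4491
G1 X31.937 Y70.940 F4491
G1 X36.700 Y86.544 F4491
G1 X52.594 Y90.220 F4491
G1 X63.725 Y78.294 F4491
M5
G00 X107.390 Y69.835
M3 S409
G1 X115.976 Y62.638 F4491
G1 X124.432 Y56.343 F4491
G1 X132.759 Y50.948 F4491
G1 X140.956 Y46.454 F4491
M5
G00 X0.000 Y0.000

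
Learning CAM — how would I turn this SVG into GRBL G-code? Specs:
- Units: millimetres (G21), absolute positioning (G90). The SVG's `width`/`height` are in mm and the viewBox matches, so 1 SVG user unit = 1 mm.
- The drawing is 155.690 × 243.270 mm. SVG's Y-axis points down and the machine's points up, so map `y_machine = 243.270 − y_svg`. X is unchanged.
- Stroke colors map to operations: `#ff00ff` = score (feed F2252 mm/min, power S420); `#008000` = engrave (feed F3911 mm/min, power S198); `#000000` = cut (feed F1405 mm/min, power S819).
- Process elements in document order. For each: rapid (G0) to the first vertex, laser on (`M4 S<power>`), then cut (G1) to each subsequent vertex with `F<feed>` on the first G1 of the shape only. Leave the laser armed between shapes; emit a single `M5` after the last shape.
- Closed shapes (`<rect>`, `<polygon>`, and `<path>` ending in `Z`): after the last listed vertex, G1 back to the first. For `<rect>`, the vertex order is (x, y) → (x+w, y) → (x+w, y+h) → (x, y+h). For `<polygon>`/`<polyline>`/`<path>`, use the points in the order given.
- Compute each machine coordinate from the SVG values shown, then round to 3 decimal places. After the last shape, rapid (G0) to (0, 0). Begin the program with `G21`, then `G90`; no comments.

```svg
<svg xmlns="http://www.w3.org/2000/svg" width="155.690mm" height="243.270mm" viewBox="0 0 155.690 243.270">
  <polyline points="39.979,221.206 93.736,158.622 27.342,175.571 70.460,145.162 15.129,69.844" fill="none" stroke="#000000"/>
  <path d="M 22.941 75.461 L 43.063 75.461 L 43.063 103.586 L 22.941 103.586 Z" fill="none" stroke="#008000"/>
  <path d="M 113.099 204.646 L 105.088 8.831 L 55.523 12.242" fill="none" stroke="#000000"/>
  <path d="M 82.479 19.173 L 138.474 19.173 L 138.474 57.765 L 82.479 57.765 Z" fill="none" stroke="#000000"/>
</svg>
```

1 u = 1 mm; y_m = 243.270 − y.

[1] `<polyline>` open polyline, #000000→cut S819 F1405: (39.979,22.064) → (93.736,84.648) → (27.342,67.699) → (70.460,98.108) → (15.129,173.426)

[2] `<path>` rectangle, #008000→engrave S198 F3911: (22.941,167.809) → (43.063,167.809) → (43.063,139.684) → (22.941,139.684) → (22.941,167.809) (closed)

[3] `<path>` open polyline, #000000→cut S819 F1405: (113.099,38.624) → (105.088,234.439) → (55.523,231.028)

[4] `<path>` rectangle, #000000→cut S819 F1405: (82.479,224.097) → (138.474,224.097) → (138.474,185.505) → (82.479,185.505) → (82.479,224.097) (closed)

G21
G90
G0 X39.979 Y22.064
M4 S819
G1 X93.736 Y84.648 F1405
G1 X27.342 Y67.699
G1 X70.460 Y98.108
G1 X15.129 Y173.426
G0 X22.941 Y167.809
M4 S198
G1 X43.063 Y167.809 F3911
G1 X43.063 Y139.684
G1 X22.941 Y139.684
G1 X22.941 Y167.809
G0 X113.099 Y38.624
M4 S819
G1 X105.088 Y234.439 F1405
G1 X55.523 Y231.028
G0 X82.479 Y224.097
M4 S819
G1 X138.474 Y224.097 F1405
G1 X138.474 Y185.505
G1 X82.479 Y185.505
G1 X82.479 Y224.097
M5
G0 X0.000 Y0.000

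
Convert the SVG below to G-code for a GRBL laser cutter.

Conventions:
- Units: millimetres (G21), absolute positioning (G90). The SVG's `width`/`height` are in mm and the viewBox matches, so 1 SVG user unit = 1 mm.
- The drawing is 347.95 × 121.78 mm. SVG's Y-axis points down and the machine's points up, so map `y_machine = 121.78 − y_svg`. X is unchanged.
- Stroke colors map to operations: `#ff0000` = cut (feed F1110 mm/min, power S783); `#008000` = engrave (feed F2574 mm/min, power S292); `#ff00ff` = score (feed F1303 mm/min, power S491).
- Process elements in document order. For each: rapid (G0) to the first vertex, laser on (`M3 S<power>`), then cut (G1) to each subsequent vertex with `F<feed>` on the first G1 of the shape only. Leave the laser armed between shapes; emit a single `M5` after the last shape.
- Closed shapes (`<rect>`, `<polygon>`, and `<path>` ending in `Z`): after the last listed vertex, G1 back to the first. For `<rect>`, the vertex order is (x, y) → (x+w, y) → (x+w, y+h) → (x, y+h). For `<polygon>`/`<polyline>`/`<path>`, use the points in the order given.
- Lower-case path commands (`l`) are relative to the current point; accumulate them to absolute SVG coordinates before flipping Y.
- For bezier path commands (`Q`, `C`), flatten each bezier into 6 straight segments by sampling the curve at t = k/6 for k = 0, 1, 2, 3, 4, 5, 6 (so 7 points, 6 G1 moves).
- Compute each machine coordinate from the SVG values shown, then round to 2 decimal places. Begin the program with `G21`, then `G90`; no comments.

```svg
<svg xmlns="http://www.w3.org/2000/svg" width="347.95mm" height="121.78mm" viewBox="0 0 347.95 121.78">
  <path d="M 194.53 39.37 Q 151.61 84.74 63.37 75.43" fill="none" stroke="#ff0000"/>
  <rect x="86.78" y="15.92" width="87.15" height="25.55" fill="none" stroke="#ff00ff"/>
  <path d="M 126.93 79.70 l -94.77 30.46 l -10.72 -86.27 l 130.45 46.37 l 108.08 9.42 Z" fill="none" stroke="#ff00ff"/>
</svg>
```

Since the viewBox matches the mm dimensions, user units are millimetres directly. The only transform is the Y-flip y_m = 121.78 − y_svg.

Shape 1 is a quadratic bezier drawn with `<path>`. Its stroke #ff0000 means cut at S783, F1110. After flipping Y the toolpath is (194.53,82.41) → (178.96,68.81) → (160.88,58.24) → (140.28,50.71) → (117.16,46.22) → (91.52,44.77) → (63.37,46.35).

Shape 2 is a rectangle drawn with `<rect>`. Its stroke #ff00ff means score at S491, F1303. After flipping Y the toolpath is (86.78,105.86) → (173.93,105.86) → (173.93,80.31) → (86.78,80.31) → (86.78,105.86), returning to the start.

Shape 3 is a closed polygon drawn with `<path>`. Its stroke #ff00ff means score at S491, F1303. After flipping Y the toolpath is (126.93,42.08) → (32.16,11.62) → (21.44,97.89) → (151.89,51.52) → (259.97,42.10) → (126.93,42.08), returning to the start.

G21
G90
G0 X194.53 Y82.41
M3 S783
G1 X178.96 Y68.81 F1110
G1 X160.88 Y58.24
G1 X140.28 Y50.71
G1 X117.16 Y46.22
G1 X91.52 Y44.77
G1 X63.37 Y46.35
G0 X86.78 Y105.86
M3 S491
G1 X173.93 Y105.86 F1303
G1 X173.93 Y80.31
G1 X86.78 Y80.31
G1 X86.78 Y105.86
G0 X126.93 Y42.08
M3 S491
G1 X32.16 Y11.62 F1303
G1 X21.44 Y97.89
G1 X151.89 Y51.52
G1 X259.97 Y42.10
G1 X126.93 Y42.08
M5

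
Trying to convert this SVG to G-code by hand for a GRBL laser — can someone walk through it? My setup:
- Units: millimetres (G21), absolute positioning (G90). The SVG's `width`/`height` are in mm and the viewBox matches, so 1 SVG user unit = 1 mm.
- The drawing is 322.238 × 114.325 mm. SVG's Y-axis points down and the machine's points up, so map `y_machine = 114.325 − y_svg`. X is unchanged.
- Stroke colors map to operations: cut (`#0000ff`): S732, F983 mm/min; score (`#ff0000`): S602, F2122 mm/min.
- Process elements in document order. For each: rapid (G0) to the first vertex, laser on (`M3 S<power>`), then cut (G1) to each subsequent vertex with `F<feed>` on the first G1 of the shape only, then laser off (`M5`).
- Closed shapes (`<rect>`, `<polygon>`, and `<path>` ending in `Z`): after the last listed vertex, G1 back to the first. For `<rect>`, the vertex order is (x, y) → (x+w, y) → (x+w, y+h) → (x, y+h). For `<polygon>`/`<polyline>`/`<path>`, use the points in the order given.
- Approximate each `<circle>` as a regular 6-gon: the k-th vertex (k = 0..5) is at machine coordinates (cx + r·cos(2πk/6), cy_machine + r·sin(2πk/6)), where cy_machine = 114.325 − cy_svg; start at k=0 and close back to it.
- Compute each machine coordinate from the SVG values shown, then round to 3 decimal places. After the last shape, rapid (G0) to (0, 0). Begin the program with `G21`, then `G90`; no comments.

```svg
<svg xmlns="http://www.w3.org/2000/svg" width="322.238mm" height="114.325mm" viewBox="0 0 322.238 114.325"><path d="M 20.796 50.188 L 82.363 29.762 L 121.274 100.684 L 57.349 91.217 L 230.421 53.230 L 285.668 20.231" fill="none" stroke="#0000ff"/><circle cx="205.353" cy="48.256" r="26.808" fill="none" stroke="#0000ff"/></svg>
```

viewBox `0 0 322.238 114.325` with mm width/height → 1 unit = 1 mm. Flip: y_m = 114.325 − y_svg.

**Shape 1** — `<path>` open polyline, stroke `#0000ff` → cut (S732, F983). Machine vertices: (20.796,64.137) → (82.363,84.563) → (121.274,13.641) → (57.349,23.108) → (230.421,61.095) → (285.668,94.094). Open path.

**Shape 2** — `<circle>` circle, stroke `#0000ff` → cut (S732, F983). Machine vertices: (232.161,66.069) → (218.757,89.285) → (191.949,89.285) → (178.545,66.069) → (191.949,42.853) → (218.757,42.853) → (232.161,66.069). Closed: final G1 returns to the first vertex.

G21
G90
G0 X20.796 Y64.137
M3 S732
G1 X82.363 Y84.563 F983
G1 X121.274 Y13.641
G1 X57.349 Y23.108
G1 X230.421 Y61.095
G1 X285.668 Y94.094
M5
G0 X232.161 Y66.069
M3 S732
G1 X218.757 Y89.285 F983
G1 X191.949 Y89.285
G1 X178.545 Y66.069
G1 X191.949 Y42.853
G1 X218.757 Y42.853
G1 X232.161 Y66.069
M5
G0 X0.000 Y0.000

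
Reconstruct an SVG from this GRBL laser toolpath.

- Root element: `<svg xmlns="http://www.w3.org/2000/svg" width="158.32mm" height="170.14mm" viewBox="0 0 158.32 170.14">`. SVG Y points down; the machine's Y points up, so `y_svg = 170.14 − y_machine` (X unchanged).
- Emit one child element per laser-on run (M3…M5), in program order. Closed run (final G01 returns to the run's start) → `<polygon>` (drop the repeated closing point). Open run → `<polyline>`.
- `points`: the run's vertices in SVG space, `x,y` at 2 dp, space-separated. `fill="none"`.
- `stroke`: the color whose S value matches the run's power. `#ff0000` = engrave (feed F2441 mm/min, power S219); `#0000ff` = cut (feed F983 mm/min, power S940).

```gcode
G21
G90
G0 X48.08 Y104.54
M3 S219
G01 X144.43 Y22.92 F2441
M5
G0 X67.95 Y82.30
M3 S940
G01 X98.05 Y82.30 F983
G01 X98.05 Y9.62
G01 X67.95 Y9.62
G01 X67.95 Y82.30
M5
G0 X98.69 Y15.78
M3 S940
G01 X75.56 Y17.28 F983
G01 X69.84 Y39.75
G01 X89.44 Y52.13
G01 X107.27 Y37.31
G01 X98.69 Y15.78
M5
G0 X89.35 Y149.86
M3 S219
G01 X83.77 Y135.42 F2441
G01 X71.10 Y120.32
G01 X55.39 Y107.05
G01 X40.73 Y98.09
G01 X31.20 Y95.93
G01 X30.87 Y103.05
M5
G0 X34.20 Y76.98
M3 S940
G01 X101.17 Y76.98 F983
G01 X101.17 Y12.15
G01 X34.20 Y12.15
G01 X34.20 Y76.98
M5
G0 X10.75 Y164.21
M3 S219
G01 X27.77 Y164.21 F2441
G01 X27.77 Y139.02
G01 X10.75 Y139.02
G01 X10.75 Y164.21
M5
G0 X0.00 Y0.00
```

<svg xmlns="http://www.w3.org/2000/svg" width="158.32mm" height="170.14mm" viewBox="0 0 158.32 170.14">
  <polyline points="48.08,65.60 144.43,147.22" fill="none" stroke="#ff0000"/>
  <polygon points="67.95,87.84 98.05,87.84 98.05,160.52 67.95,160.52" fill="none" stroke="#0000ff"/>
  <polygon points="98.69,154.36 75.56,152.86 69.84,130.39 89.44,118.01 107.27,132.83" fill="none" stroke="#0000ff"/>
  <polyline points="89.35,20.28 83.77,34.72 71.10,49.82 55.39,63.09 40.73,72.05 31.20,74.21 30.87,67.09" fill="none" stroke="#ff0000"/>
  <polygon points="34.20,93.16 101.17,93.16 101.17,157.99 34.20,157.99" fill="none" stroke="#0000ff"/>
  <polygon points="10.75,5.93 27.77,5.93 27.77,31.12 10.75,31.12" fill="none" stroke="#ff0000"/>
</svg>

y_svg = 170.14 − y_m.

[1] S219→`#ff0000` (engrave); open run; points: 48.08,65.60 144.43,147.22

[2] S940→`#0000ff` (cut); closed run; points: 67.95,87.84 98.05,87.84 98.05,160.52 67.95,160.52

[3] S940→`#0000ff` (cut); closed run; points: 98.69,154.36 75.56,152.86 69.84,130.39 89.44,118.01 107.27,132.83

[4] S219→`#ff0000` (engrave); open run; points: 89.35,20.28 83.77,34.72 71.10,49.82 55.39,63.09 40.73,72.05 31.20,74.21 30.87,67.09

[5] S940→`#0000ff` (cut); closed run; points: 34.20,93.16 101.17,93.16 101.17,157.99 34.20,157.99

[6] S219→`#ff0000` (engrave); closed run; points: 10.75,5.93 27.77,5.93 27.77,31.12 10.75,31.12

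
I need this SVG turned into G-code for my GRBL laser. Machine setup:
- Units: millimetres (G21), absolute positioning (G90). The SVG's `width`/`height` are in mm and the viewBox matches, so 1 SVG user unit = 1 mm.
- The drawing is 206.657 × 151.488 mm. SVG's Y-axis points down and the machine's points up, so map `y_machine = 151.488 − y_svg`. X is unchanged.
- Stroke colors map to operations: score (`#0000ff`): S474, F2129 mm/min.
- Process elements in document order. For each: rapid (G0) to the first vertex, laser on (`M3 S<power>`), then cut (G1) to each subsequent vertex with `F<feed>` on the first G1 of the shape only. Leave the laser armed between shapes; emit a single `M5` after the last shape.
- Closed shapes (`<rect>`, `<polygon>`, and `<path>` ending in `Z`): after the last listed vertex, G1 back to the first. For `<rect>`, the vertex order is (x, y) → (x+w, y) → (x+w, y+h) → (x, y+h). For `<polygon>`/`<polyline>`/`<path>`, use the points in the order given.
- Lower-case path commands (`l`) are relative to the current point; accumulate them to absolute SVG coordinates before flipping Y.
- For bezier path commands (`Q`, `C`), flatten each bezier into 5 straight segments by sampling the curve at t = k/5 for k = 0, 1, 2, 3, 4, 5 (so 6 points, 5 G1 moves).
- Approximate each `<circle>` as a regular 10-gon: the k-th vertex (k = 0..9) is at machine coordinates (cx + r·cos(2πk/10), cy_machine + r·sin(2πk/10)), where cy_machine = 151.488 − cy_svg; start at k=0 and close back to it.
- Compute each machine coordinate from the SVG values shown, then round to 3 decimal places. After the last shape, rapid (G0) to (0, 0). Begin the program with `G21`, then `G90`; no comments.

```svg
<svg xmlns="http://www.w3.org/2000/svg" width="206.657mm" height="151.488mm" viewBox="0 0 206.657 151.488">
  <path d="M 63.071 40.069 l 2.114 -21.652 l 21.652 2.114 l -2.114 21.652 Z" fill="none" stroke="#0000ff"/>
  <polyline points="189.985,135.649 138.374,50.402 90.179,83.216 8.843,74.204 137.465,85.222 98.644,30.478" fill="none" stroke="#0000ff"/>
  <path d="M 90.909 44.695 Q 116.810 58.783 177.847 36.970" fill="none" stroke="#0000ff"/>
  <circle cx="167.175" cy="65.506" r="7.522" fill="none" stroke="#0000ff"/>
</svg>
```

Since the viewBox matches the mm dimensions, user units are millimetres directly. The only transform is the Y-flip y_m = 151.488 − y_svg.

Shape 1 is a regular polygon drawn with `<path>`. Its stroke #0000ff means score at S474, F2129. After flipping Y the toolpath is (63.071,111.419) → (65.185,133.071) → (86.837,130.957) → (84.723,109.305) → (63.071,111.419), returning to the start.

Shape 2 is a open polyline drawn with `<polyline>`. Its stroke #0000ff means score at S474, F2129. After flipping Y the toolpath is (189.985,15.839) → (138.374,101.086) → (90.179,68.272) → (8.843,77.284) → (137.465,66.266) → (98.644,121.010).

Shape 3 is a quadratic bezier drawn with `<path>`. Its stroke #0000ff means score at S474, F2129. After flipping Y the toolpath is (90.909,106.793) → (102.675,102.594) → (117.252,101.267) → (134.639,102.812) → (154.838,107.229) → (177.847,114.518).

Shape 4 is a circle drawn with `<circle>`. Its stroke #0000ff means score at S474, F2129. After flipping Y the toolpath is (174.697,85.982) → (173.260,90.403) → (169.499,93.136) → (164.851,93.136) → (161.090,90.403) → (159.653,85.982) → (161.090,81.561) → (164.851,78.828) → (169.499,78.828) → (173.260,81.561) → (174.697,85.982), returning to the start.

G21
G90
G0 X63.071 Y111.419
M3 S474
G1 X65.185 Y133.071 F2129
G1 X86.837 Y130.957
G1 X84.723 Y109.305
G1 X63.071 Y111.419
G0 X189.985 Y15.839
M3 S474
G1 X138.374 Y101.086 F2129
G1 X90.179 Y68.272
G1 X8.843 Y77.284
G1 X137.465 Y66.266
G1 X98.644 Y121.010
G0 X90.909 Y106.793
M3 S474
G1 X102.675 Y102.594 F2129
G1 X117.252 Y101.267
G1 X134.639 Y102.812
G1 X154.838 Y107.229
G1 X177.847 Y114.518
G0 X174.697 Y85.982
M3 S474
G1 X173.260 Y90.403 F2129
G1 X169.499 Y93.136
G1 X164.851 Y93.136
G1 X161.090 Y90.403
G1 X159.653 Y85.982
G1 X161.090 Y81.561
G1 X164.851 Y78.828
G1 X169.499 Y78.828
G1 X173.260 Y81.561
G1 X174.697 Y85.982
M5
G0 X0.000 Y0.000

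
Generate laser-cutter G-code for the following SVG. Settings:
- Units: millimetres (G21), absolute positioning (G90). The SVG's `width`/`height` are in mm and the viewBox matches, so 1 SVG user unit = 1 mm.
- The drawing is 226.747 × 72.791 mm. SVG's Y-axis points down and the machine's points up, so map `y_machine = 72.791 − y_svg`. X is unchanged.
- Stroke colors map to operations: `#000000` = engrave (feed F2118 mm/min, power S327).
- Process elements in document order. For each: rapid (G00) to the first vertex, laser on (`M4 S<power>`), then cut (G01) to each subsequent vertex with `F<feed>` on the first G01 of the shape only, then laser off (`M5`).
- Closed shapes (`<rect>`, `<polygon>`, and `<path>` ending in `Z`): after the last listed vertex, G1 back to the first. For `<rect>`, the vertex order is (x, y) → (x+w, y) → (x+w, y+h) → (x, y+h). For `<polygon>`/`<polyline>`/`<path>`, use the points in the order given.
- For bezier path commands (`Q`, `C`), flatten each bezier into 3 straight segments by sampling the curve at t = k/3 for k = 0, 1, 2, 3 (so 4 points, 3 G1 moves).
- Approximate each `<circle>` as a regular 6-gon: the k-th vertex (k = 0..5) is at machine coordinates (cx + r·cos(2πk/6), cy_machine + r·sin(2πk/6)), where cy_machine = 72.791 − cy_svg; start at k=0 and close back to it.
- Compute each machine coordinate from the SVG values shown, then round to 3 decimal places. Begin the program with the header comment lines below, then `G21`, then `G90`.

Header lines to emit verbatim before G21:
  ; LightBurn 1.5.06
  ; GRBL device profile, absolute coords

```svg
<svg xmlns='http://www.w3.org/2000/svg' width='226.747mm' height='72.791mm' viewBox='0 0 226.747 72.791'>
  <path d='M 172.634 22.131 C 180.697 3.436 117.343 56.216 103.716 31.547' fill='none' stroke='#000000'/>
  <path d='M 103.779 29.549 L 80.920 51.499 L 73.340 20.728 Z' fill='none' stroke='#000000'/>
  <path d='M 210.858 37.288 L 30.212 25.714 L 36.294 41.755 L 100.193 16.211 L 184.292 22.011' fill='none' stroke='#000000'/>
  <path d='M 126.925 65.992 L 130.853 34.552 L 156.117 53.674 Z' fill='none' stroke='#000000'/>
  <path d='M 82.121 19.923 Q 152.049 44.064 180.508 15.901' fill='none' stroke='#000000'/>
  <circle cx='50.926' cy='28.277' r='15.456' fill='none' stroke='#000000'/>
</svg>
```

; LightBurn 1.5.06
; GRBL device profile, absolute coords
G21
G90
G00 X172.634 Y50.660
M4 S327
G01 X161.378 Y51.046 F2118
G01 X129.432 Y36.876
G01 X103.716 Y41.244
M5
G00 X103.779 Y43.242
M4 S327
G01 X80.920 Y21.292 F2118
G01 X73.340 Y52.063
G01 X103.779 Y43.242
M5
G00 X210.858 Y35.503
M4 S327
G01 X30.212 Y47.077 F2118
G01 X36.294 Y31.036
G01 X100.193 Y56.580
G01 X184.292 Y50.780
M5
G00 X126.925 Y6.799
M4 S327
G01 X130.853 Y38.239 F2118
G01 X156.117 Y19.117
G01 X126.925 Y6.799
M5
G00 X82.121 Y52.868
M4 S327
G01 X124.132 Y42.586 F2118
G01 X156.928 Y43.926
G01 X180.508 Y56.890
M5
G00 X66.382 Y44.514
M4 S327
G01 X58.654 Y57.899 F2118
G01 X43.198 Y57.899
G01 X35.470 Y44.514
G01 X43.198 Y31.129
G01 X58.654 Y31.129
G01 X66.382 Y44.514
M5

1 u = 1 mm; y_m = 72.791 − y.

[1] `<path>` cubic bezier, #000000→engrave S327 F2118: (172.634,50.660) → (161.378,51.046) → (129.432,36.876) → (103.716,41.244)

[2] `<path>` regular polygon, #000000→engrave S327 F2118: (103.779,43.242) → (80.920,21.292) → (73.340,52.063) → (103.779,43.242) (closed)

[3] `<path>` open polyline, #000000→engrave S327 F2118: (210.858,35.503) → (30.212,47.077) → (36.294,31.036) → (100.193,56.580) → (184.292,50.780)

[4] `<path>` regular polygon, #000000→engrave S327 F2118: (126.925,6.799) → (130.853,38.239) → (156.117,19.117) → (126.925,6.799) (closed)

[5] `<path>` quadratic bezier, #000000→engrave S327 F2118: (82.121,52.868) → (124.132,42.586) → (156.928,43.926) → (180.508,56.890)

[6] `<circle>` circle, #000000→engrave S327 F2118: (66.382,44.514) → (58.654,57.899) → (43.198,57.899) → (35.470,44.514) → (43.198,31.129) → (58.654,31.129) → (66.382,44.514) (closed)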